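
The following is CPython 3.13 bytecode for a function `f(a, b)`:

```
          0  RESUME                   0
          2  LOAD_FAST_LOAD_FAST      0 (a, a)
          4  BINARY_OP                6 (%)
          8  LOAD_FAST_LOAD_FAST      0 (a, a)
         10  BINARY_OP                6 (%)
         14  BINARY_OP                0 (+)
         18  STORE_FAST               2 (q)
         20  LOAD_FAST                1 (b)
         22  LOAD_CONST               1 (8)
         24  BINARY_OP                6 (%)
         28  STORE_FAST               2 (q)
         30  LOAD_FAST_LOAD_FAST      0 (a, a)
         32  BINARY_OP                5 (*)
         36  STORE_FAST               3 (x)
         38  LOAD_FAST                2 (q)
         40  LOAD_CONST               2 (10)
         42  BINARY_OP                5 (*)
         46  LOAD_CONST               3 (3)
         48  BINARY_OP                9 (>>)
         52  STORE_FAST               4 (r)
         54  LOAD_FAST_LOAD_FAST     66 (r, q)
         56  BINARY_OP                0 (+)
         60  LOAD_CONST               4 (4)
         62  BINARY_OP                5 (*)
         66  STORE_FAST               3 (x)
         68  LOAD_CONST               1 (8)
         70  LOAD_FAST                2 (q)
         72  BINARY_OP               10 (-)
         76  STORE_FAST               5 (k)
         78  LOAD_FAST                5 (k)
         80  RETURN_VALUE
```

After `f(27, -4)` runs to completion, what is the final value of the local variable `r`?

5

LOAD_FAST_LOAD_FAST a,a → push 27,27. Stack: [27, 27]
BINARY_OP % → 27 % 27 = 0. Stack: [0]
LOAD_FAST_LOAD_FAST a,a → push 27,27. Stack: [0, 27, 27]
BINARY_OP % → 27 % 27 = 0. Stack: [0, 0]
BINARY_OP + → 0 + 0 = 0. Stack: [0]
STORE_FAST q → q=0. Stack: []
LOAD_FAST b → push -4. Stack: [-4]
LOAD_CONST → push 8. Stack: [-4, 8]
BINARY_OP % → -4 % 8 = 4. Stack: [4]
STORE_FAST q → q=4. Stack: []
LOAD_FAST_LOAD_FAST a,a → push 27,27. Stack: [27, 27]
BINARY_OP * → 27 * 27 = 729. Stack: [729]
STORE_FAST x → x=729. Stack: []
LOAD_FAST q → push 4. Stack: [4]
LOAD_CONST → push 10. Stack: [4, 10]
BINARY_OP * → 4 * 10 = 40. Stack: [40]
LOAD_CONST → push 3. Stack: [40, 3]
BINARY_OP >> → 40 >> 3 = 5. Stack: [5]
STORE_FAST r → r=5. Stack: []
LOAD_FAST_LOAD_FAST r,q → push 5,4. Stack: [5, 4]
BINARY_OP + → 5 + 4 = 9. Stack: [9]
LOAD_CONST → push 4. Stack: [9, 4]
BINARY_OP * → 9 * 4 = 36. Stack: [36]
STORE_FAST x → x=36. Stack: []
LOAD_CONST → push 8. Stack: [8]
LOAD_FAST q → push 4. Stack: [8, 4]
BINARY_OP - → 8 - 4 = 4. Stack: [4]
STORE_FAST k → k=4. Stack: []
LOAD_FAST k → push 4. Stack: [4]
RETURN_VALUE → return 4.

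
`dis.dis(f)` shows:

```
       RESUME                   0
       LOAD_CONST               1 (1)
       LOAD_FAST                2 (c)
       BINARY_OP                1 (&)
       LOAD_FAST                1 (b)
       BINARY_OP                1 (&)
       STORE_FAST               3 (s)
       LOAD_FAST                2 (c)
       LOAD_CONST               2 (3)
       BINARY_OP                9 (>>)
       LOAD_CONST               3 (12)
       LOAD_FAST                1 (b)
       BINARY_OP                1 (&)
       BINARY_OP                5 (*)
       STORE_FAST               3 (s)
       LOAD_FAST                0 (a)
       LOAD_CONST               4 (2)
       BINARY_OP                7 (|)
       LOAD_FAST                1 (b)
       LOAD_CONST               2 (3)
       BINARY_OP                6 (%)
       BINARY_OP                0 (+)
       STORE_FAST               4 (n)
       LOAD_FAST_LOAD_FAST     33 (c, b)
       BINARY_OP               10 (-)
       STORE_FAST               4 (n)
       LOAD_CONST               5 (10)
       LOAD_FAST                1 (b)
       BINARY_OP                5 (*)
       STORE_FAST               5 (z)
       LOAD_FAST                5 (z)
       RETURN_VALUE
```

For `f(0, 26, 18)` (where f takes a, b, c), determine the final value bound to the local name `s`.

LOAD_CONST → push 1. Stack: [1]
LOAD_FAST c → push 18. Stack: [1, 18]
BINARY_OP & → 1 & 18 = 0. Stack: [0]
LOAD_FAST b → push 26. Stack: [0, 26]
BINARY_OP & → 0 & 26 = 0. Stack: [0]
STORE_FAST s → s=0. Stack: []
LOAD_FAST c → push 18. Stack: [18]
LOAD_CONST → push 3. Stack: [18, 3]
BINARY_OP >> → 18 >> 3 = 2. Stack: [2]
LOAD_CONST → push 12. Stack: [2, 12]
LOAD_FAST b → push 26. Stack: [2, 12, 26]
BINARY_OP & → 12 & 26 = 8. Stack: [2, 8]
BINARY_OP * → 2 * 8 = 16. Stack: [16]
STORE_FAST s → s=16. Stack: []
LOAD_FAST a → push 0. Stack: [0]
LOAD_CONST → push 2. Stack: [0, 2]
BINARY_OP | → 0 | 2 = 2. Stack: [2]
LOAD_FAST b → push 26. Stack: [2, 26]
LOAD_CONST → push 3. Stack: [2, 26, 3]
BINARY_OP % → 26 % 3 = 2. Stack: [2, 2]
BINARY_OP + → 2 + 2 = 4. Stack: [4]
STORE_FAST n → n=4. Stack: []
LOAD_FAST_LOAD_FAST c,b → push 18,26. Stack: [18, 26]
BINARY_OP - → 18 - 26 = -8. Stack: [-8]
STORE_FAST n → n=-8. Stack: []
LOAD_CONST → push 10. Stack: [10]
LOAD_FAST b → push 26. Stack: [10, 26]
BINARY_OP * → 10 * 26 = 260. Stack: [260]
STORE_FAST z → z=260. Stack: []
LOAD_FAST z → push 260. Stack: [260]
RETURN_VALUE → return 260.

16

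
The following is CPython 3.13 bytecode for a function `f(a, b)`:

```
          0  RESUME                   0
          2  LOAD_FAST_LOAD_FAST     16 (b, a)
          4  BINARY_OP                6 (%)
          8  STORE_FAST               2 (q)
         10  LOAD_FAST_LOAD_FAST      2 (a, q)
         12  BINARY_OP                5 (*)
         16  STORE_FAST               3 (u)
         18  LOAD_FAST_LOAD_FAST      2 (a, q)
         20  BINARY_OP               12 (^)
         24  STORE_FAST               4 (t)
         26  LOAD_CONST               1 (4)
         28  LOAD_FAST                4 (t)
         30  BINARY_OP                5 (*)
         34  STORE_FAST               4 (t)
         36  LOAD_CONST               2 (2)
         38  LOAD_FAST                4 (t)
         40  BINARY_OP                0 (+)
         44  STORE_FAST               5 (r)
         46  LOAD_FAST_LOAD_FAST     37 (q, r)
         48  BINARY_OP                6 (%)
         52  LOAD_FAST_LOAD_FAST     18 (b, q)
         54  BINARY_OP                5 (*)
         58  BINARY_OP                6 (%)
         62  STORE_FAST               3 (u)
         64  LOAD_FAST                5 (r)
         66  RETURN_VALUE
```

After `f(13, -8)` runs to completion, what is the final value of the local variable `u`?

-35

LOAD_FAST_LOAD_FAST b,a → push -8,13. Stack: [-8, 13]
BINARY_OP % → -8 % 13 = 5. Stack: [5]
STORE_FAST q → q=5. Stack: []
LOAD_FAST_LOAD_FAST a,q → push 13,5. Stack: [13, 5]
BINARY_OP * → 13 * 5 = 65. Stack: [65]
STORE_FAST u → u=65. Stack: []
LOAD_FAST_LOAD_FAST a,q → push 13,5. Stack: [13, 5]
BINARY_OP ^ → 13 ^ 5 = 8. Stack: [8]
STORE_FAST t → t=8. Stack: []
LOAD_CONST → push 4. Stack: [4]
LOAD_FAST t → push 8. Stack: [4, 8]
BINARY_OP * → 4 * 8 = 32. Stack: [32]
STORE_FAST t → t=32. Stack: []
LOAD_CONST → push 2. Stack: [2]
LOAD_FAST t → push 32. Stack: [2, 32]
BINARY_OP + → 2 + 32 = 34. Stack: [34]
STORE_FAST r → r=34. Stack: []
LOAD_FAST_LOAD_FAST q,r → push 5,34. Stack: [5, 34]
BINARY_OP % → 5 % 34 = 5. Stack: [5]
LOAD_FAST_LOAD_FAST b,q → push -8,5. Stack: [5, -8, 5]
BINARY_OP * → -8 * 5 = -40. Stack: [5, -40]
BINARY_OP % → 5 % -40 = -35. Stack: [-35]
STORE_FAST u → u=-35. Stack: []
LOAD_FAST r → push 34. Stack: [34]
RETURN_VALUE → return 34.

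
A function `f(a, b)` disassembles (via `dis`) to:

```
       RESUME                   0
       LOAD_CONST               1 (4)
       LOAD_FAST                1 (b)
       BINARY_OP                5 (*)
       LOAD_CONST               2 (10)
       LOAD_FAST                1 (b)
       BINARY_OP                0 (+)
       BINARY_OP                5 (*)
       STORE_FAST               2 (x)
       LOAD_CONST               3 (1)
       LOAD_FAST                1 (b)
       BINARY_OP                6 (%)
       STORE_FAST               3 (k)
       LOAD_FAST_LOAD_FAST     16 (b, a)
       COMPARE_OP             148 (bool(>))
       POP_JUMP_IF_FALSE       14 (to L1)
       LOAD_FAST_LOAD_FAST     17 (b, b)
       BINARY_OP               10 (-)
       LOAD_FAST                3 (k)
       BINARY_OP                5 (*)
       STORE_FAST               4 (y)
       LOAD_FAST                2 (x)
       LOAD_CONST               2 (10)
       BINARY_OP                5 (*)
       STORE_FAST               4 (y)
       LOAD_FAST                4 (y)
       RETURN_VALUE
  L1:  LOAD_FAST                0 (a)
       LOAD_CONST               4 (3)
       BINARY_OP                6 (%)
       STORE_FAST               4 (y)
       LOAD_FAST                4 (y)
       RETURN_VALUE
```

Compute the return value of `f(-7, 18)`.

LOAD_CONST → push 4. Stack: [4]
LOAD_FAST b → push 18. Stack: [4, 18]
BINARY_OP * → 4 * 18 = 72. Stack: [72]
LOAD_CONST → push 10. Stack: [72, 10]
LOAD_FAST b → push 18. Stack: [72, 10, 18]
BINARY_OP + → 10 + 18 = 28. Stack: [72, 28]
BINARY_OP * → 72 * 28 = 2016. Stack: [2016]
STORE_FAST x → x=2016. Stack: []
LOAD_CONST → push 1. Stack: [1]
LOAD_FAST b → push 18. Stack: [1, 18]
BINARY_OP % → 1 % 18 = 1. Stack: [1]
STORE_FAST k → k=1. Stack: []
LOAD_FAST_LOAD_FAST b,a → push 18,-7. Stack: [18, -7]
COMPARE_OP bool(>) → 18 vs -7 = True. Stack: [True]
POP_JUMP_IF_FALSE → pop True; no jump. Stack: []
LOAD_FAST_LOAD_FAST b,b → push 18,18. Stack: [18, 18]
BINARY_OP - → 18 - 18 = 0. Stack: [0]
LOAD_FAST k → push 1. Stack: [0, 1]
BINARY_OP * → 0 * 1 = 0. Stack: [0]
STORE_FAST y → y=0. Stack: []
LOAD_FAST x → push 2016. Stack: [2016]
LOAD_CONST → push 10. Stack: [2016, 10]
BINARY_OP * → 2016 * 10 = 20160. Stack: [20160]
STORE_FAST y → y=20160. Stack: []
LOAD_FAST y → push 20160. Stack: [20160]
RETURN_VALUE → return 20160.

20160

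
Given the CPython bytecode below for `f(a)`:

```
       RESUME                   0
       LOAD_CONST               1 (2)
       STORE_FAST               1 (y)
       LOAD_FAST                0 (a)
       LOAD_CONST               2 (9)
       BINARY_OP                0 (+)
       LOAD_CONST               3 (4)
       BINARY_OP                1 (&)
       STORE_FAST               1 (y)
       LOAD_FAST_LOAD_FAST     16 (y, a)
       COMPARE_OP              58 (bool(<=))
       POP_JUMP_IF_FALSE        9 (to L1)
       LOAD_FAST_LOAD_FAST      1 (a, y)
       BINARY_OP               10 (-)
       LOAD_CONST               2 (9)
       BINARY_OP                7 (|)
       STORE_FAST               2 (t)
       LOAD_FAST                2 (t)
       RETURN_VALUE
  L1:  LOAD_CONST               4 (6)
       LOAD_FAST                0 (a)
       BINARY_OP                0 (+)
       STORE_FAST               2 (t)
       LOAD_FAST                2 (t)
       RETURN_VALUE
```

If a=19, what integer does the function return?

LOAD_CONST → push 2. Stack: [2]
STORE_FAST y → y=2. Stack: []
LOAD_FAST a → push 19. Stack: [19]
LOAD_CONST → push 9. Stack: [19, 9]
BINARY_OP + → 19 + 9 = 28. Stack: [28]
LOAD_CONST → push 4. Stack: [28, 4]
BINARY_OP & → 28 & 4 = 4. Stack: [4]
STORE_FAST y → y=4. Stack: []
LOAD_FAST_LOAD_FAST y,a → push 4,19. Stack: [4, 19]
COMPARE_OP bool(<=) → 4 vs 19 = True. Stack: [True]
POP_JUMP_IF_FALSE → pop True; no jump. Stack: []
LOAD_FAST_LOAD_FAST a,y → push 19,4. Stack: [19, 4]
BINARY_OP - → 19 - 4 = 15. Stack: [15]
LOAD_CONST → push 9. Stack: [15, 9]
BINARY_OP | → 15 | 9 = 15. Stack: [15]
STORE_FAST t → t=15. Stack: []
LOAD_FAST t → push 15. Stack: [15]
RETURN_VALUE → return 15.

15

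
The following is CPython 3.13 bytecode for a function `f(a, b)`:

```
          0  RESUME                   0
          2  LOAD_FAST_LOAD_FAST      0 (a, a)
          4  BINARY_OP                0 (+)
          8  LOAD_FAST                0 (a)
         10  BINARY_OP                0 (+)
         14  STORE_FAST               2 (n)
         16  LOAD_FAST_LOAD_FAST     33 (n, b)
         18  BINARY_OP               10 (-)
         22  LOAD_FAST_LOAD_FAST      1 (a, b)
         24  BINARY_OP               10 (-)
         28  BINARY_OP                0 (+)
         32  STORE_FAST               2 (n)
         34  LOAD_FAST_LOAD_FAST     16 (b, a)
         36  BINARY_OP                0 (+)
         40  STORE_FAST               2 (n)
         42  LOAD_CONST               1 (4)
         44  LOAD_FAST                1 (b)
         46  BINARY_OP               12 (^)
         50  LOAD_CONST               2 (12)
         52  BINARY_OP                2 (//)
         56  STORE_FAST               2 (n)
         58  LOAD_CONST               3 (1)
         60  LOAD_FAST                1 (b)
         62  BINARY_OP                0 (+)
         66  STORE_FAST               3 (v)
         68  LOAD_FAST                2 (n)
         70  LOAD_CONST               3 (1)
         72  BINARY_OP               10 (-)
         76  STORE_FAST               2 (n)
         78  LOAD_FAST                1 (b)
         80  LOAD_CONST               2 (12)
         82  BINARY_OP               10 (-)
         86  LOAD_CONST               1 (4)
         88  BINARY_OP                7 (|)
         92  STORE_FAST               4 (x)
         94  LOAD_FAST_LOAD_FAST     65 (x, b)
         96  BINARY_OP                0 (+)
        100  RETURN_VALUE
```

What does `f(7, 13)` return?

18

LOAD_FAST_LOAD_FAST a,a → push 7,7. Stack: [7, 7]
BINARY_OP + → 7 + 7 = 14. Stack: [14]
LOAD_FAST a → push 7. Stack: [14, 7]
BINARY_OP + → 14 + 7 = 21. Stack: [21]
STORE_FAST n → n=21. Stack: []
LOAD_FAST_LOAD_FAST n,b → push 21,13. Stack: [21, 13]
BINARY_OP - → 21 - 13 = 8. Stack: [8]
LOAD_FAST_LOAD_FAST a,b → push 7,13. Stack: [8, 7, 13]
BINARY_OP - → 7 - 13 = -6. Stack: [8, -6]
BINARY_OP + → 8 + -6 = 2. Stack: [2]
STORE_FAST n → n=2. Stack: []
LOAD_FAST_LOAD_FAST b,a → push 13,7. Stack: [13, 7]
BINARY_OP + → 13 + 7 = 20. Stack: [20]
STORE_FAST n → n=20. Stack: []
LOAD_CONST → push 4. Stack: [4]
LOAD_FAST b → push 13. Stack: [4, 13]
BINARY_OP ^ → 4 ^ 13 = 9. Stack: [9]
LOAD_CONST → push 12. Stack: [9, 12]
BINARY_OP // → 9 // 12 = 0. Stack: [0]
STORE_FAST n → n=0. Stack: []
LOAD_CONST → push 1. Stack: [1]
LOAD_FAST b → push 13. Stack: [1, 13]
BINARY_OP + → 1 + 13 = 14. Stack: [14]
STORE_FAST v → v=14. Stack: []
LOAD_FAST n → push 0. Stack: [0]
LOAD_CONST → push 1. Stack: [0, 1]
BINARY_OP - → 0 - 1 = -1. Stack: [-1]
STORE_FAST n → n=-1. Stack: []
LOAD_FAST b → push 13. Stack: [13]
LOAD_CONST → push 12. Stack: [13, 12]
BINARY_OP - → 13 - 12 = 1. Stack: [1]
LOAD_CONST → push 4. Stack: [1, 4]
BINARY_OP | → 1 | 4 = 5. Stack: [5]
STORE_FAST x → x=5. Stack: []
LOAD_FAST_LOAD_FAST x,b → push 5,13. Stack: [5, 13]
BINARY_OP + → 5 + 13 = 18. Stack: [18]
RETURN_VALUE → return 18.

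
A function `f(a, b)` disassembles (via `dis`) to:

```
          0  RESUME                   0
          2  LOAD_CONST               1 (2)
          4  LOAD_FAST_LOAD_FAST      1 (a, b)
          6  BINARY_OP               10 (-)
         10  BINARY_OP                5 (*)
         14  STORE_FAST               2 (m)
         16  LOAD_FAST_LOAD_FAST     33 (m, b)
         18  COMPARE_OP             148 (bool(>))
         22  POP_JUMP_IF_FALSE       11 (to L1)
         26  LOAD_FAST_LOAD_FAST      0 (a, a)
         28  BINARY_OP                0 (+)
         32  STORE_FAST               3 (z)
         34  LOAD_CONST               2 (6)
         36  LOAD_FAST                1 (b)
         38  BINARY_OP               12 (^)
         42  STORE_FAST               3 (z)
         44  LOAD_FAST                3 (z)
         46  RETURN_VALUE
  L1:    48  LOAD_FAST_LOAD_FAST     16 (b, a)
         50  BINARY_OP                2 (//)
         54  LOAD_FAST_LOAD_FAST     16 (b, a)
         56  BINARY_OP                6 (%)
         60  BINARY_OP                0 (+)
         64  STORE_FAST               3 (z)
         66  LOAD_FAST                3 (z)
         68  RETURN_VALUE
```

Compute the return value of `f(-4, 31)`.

LOAD_CONST → push 2. Stack: [2]
LOAD_FAST_LOAD_FAST a,b → push -4,31. Stack: [2, -4, 31]
BINARY_OP - → -4 - 31 = -35. Stack: [2, -35]
BINARY_OP * → 2 * -35 = -70. Stack: [-70]
STORE_FAST m → m=-70. Stack: []
LOAD_FAST_LOAD_FAST m,b → push -70,31. Stack: [-70, 31]
COMPARE_OP bool(>) → -70 vs 31 = False. Stack: [False]
POP_JUMP_IF_FALSE → pop False; jump. Stack: []
LOAD_FAST_LOAD_FAST b,a → push 31,-4. Stack: [31, -4]
BINARY_OP // → 31 // -4 = -8. Stack: [-8]
LOAD_FAST_LOAD_FAST b,a → push 31,-4. Stack: [-8, 31, -4]
BINARY_OP % → 31 % -4 = -1. Stack: [-8, -1]
BINARY_OP + → -8 + -1 = -9. Stack: [-9]
STORE_FAST z → z=-9. Stack: []
LOAD_FAST z → push -9. Stack: [-9]
RETURN_VALUE → return -9.

-9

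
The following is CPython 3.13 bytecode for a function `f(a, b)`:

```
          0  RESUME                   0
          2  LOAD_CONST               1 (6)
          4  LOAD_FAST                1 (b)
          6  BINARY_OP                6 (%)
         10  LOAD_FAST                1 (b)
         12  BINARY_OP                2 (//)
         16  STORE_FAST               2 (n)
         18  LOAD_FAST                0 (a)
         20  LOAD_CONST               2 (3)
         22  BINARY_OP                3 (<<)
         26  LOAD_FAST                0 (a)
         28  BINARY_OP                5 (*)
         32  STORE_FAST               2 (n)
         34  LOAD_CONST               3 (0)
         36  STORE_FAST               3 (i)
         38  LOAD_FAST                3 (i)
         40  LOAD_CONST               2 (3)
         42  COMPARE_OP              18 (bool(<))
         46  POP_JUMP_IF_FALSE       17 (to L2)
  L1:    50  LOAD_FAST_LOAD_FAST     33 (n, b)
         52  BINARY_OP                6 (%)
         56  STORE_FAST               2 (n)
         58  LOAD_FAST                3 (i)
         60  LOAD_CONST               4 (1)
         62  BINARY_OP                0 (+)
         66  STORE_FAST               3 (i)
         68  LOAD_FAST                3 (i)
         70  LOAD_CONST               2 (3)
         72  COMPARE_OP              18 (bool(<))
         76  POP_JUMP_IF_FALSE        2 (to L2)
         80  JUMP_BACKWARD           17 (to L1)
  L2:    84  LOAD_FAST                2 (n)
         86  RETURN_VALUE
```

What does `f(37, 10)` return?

LOAD_CONST → push 6. Stack: [6]
LOAD_FAST b → push 10. Stack: [6, 10]
BINARY_OP % → 6 % 10 = 6. Stack: [6]
LOAD_FAST b → push 10. Stack: [6, 10]
BINARY_OP // → 6 // 10 = 0. Stack: [0]
STORE_FAST n → n=0. Stack: []
LOAD_FAST a → push 37. Stack: [37]
LOAD_CONST → push 3. Stack: [37, 3]
BINARY_OP << → 37 << 3 = 296. Stack: [296]
LOAD_FAST a → push 37. Stack: [296, 37]
BINARY_OP * → 296 * 37 = 10952. Stack: [10952]
STORE_FAST n → n=10952. Stack: []
LOAD_CONST → push 0. Stack: [0]
STORE_FAST i → i=0. Stack: []
LOAD_FAST i → push 0. Stack: [0]
LOAD_CONST → push 3. Stack: [0, 3]
COMPARE_OP bool(<) → 0 vs 3 = True. Stack: [True]
POP_JUMP_IF_FALSE → pop True; no jump. Stack: []
LOAD_FAST_LOAD_FAST n,b → push 10952,10. Stack: [10952, 10]
BINARY_OP % → 10952 % 10 = 2. Stack: [2]
STORE_FAST n → n=2. Stack: []
LOAD_FAST i → push 0. Stack: [0]
LOAD_CONST → push 1. Stack: [0, 1]
BINARY_OP + → 0 + 1 = 1. Stack: [1]
STORE_FAST i → i=1. Stack: []
LOAD_FAST i → push 1. Stack: [1]
LOAD_CONST → push 3. Stack: [1, 3]
COMPARE_OP bool(<) → 1 vs 3 = True. Stack: [True]
POP_JUMP_IF_FALSE → pop True; no jump. Stack: []
LOAD_FAST_LOAD_FAST n,b → push 2,10. Stack: [2, 10]
BINARY_OP % → 2 % 10 = 2. Stack: [2]
STORE_FAST n → n=2. Stack: []
LOAD_FAST i → push 1. Stack: [1]
LOAD_CONST → push 1. Stack: [1, 1]
BINARY_OP + → 1 + 1 = 2. Stack: [2]
STORE_FAST i → i=2. Stack: []
LOAD_FAST i → push 2. Stack: [2]
LOAD_CONST → push 3. Stack: [2, 3]
COMPARE_OP bool(<) → 2 vs 3 = True. Stack: [True]
POP_JUMP_IF_FALSE → pop True; no jump. Stack: []
LOAD_FAST_LOAD_FAST n,b → push 2,10. Stack: [2, 10]
BINARY_OP % → 2 % 10 = 2. Stack: [2]
STORE_FAST n → n=2. Stack: []
LOAD_FAST i → push 2. Stack: [2]
LOAD_CONST → push 1. Stack: [2, 1]
BINARY_OP + → 2 + 1 = 3. Stack: [3]
STORE_FAST i → i=3. Stack: []
LOAD_FAST i → push 3. Stack: [3]
LOAD_CONST → push 3. Stack: [3, 3]
COMPARE_OP bool(<) → 3 vs 3 = False. Stack: [False]
POP_JUMP_IF_FALSE → pop False; jump. Stack: []
LOAD_FAST n → push 2. Stack: [2]
RETURN_VALUE → return 2.

2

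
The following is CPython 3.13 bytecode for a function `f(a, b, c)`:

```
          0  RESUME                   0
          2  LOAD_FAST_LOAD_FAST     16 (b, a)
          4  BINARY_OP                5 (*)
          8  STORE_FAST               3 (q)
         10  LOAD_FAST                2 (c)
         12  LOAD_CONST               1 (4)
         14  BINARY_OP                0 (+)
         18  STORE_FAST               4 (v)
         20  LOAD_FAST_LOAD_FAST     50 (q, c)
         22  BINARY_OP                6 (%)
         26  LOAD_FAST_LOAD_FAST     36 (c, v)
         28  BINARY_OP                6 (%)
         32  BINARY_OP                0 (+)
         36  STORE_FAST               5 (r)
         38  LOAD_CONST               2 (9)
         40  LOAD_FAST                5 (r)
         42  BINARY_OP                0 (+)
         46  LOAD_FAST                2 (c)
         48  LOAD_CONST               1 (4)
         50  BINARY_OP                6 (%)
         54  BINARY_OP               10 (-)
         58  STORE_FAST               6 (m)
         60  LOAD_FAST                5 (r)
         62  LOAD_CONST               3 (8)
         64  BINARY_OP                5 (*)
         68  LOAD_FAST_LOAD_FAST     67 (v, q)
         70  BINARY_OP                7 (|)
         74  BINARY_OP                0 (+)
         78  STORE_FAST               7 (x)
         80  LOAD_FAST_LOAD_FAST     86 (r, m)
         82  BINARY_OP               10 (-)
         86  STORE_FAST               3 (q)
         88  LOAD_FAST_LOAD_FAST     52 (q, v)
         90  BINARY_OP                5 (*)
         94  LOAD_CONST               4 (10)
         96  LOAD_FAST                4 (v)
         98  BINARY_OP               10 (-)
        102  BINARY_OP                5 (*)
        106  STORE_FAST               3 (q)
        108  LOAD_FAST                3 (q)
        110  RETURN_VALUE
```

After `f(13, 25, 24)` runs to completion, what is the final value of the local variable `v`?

28

LOAD_FAST_LOAD_FAST b,a → push 25,13. Stack: [25, 13]
BINARY_OP * → 25 * 13 = 325. Stack: [325]
STORE_FAST q → q=325. Stack: []
LOAD_FAST c → push 24. Stack: [24]
LOAD_CONST → push 4. Stack: [24, 4]
BINARY_OP + → 24 + 4 = 28. Stack: [28]
STORE_FAST v → v=28. Stack: []
LOAD_FAST_LOAD_FAST q,c → push 325,24. Stack: [325, 24]
BINARY_OP % → 325 % 24 = 13. Stack: [13]
LOAD_FAST_LOAD_FAST c,v → push 24,28. Stack: [13, 24, 28]
BINARY_OP % → 24 % 28 = 24. Stack: [13, 24]
BINARY_OP + → 13 + 24 = 37. Stack: [37]
STORE_FAST r → r=37. Stack: []
LOAD_CONST → push 9. Stack: [9]
LOAD_FAST r → push 37. Stack: [9, 37]
BINARY_OP + → 9 + 37 = 46. Stack: [46]
LOAD_FAST c → push 24. Stack: [46, 24]
LOAD_CONST → push 4. Stack: [46, 24, 4]
BINARY_OP % → 24 % 4 = 0. Stack: [46, 0]
BINARY_OP - → 46 - 0 = 46. Stack: [46]
STORE_FAST m → m=46. Stack: []
LOAD_FAST r → push 37. Stack: [37]
LOAD_CONST → push 8. Stack: [37, 8]
BINARY_OP * → 37 * 8 = 296. Stack: [296]
LOAD_FAST_LOAD_FAST v,q → push 28,325. Stack: [296, 28, 325]
BINARY_OP | → 28 | 325 = 349. Stack: [296, 349]
BINARY_OP + → 296 + 349 = 645. Stack: [645]
STORE_FAST x → x=645. Stack: []
LOAD_FAST_LOAD_FAST r,m → push 37,46. Stack: [37, 46]
BINARY_OP - → 37 - 46 = -9. Stack: [-9]
STORE_FAST q → q=-9. Stack: []
LOAD_FAST_LOAD_FAST q,v → push -9,28. Stack: [-9, 28]
BINARY_OP * → -9 * 28 = -252. Stack: [-252]
LOAD_CONST → push 10. Stack: [-252, 10]
LOAD_FAST v → push 28. Stack: [-252, 10, 28]
BINARY_OP - → 10 - 28 = -18. Stack: [-252, -18]
BINARY_OP * → -252 * -18 = 4536. Stack: [4536]
STORE_FAST q → q=4536. Stack: []
LOAD_FAST q → push 4536. Stack: [4536]
RETURN_VALUE → return 4536.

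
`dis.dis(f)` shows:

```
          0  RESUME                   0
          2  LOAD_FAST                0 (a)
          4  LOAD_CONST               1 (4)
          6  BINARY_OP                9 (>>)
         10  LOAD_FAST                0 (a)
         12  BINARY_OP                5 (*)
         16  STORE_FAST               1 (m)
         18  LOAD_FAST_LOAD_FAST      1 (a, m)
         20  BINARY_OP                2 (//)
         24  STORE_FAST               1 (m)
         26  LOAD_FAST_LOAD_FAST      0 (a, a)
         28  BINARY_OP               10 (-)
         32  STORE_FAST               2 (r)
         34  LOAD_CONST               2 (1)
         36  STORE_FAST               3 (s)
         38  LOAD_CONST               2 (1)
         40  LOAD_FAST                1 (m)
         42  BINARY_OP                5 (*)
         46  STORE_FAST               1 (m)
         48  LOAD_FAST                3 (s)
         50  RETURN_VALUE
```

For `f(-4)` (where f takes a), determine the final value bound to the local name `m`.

LOAD_FAST a → push -4. Stack: [-4]
LOAD_CONST → push 4. Stack: [-4, 4]
BINARY_OP >> → -4 >> 4 = -1. Stack: [-1]
LOAD_FAST a → push -4. Stack: [-1, -4]
BINARY_OP * → -1 * -4 = 4. Stack: [4]
STORE_FAST m → m=4. Stack: []
LOAD_FAST_LOAD_FAST a,m → push -4,4. Stack: [-4, 4]
BINARY_OP // → -4 // 4 = -1. Stack: [-1]
STORE_FAST m → m=-1. Stack: []
LOAD_FAST_LOAD_FAST a,a → push -4,-4. Stack: [-4, -4]
BINARY_OP - → -4 - -4 = 0. Stack: [0]
STORE_FAST r → r=0. Stack: []
LOAD_CONST → push 1. Stack: [1]
STORE_FAST s → s=1. Stack: []
LOAD_CONST → push 1. Stack: [1]
LOAD_FAST m → push -1. Stack: [1, -1]
BINARY_OP * → 1 * -1 = -1. Stack: [-1]
STORE_FAST m → m=-1. Stack: []
LOAD_FAST s → push 1. Stack: [1]
RETURN_VALUE → return 1.

-1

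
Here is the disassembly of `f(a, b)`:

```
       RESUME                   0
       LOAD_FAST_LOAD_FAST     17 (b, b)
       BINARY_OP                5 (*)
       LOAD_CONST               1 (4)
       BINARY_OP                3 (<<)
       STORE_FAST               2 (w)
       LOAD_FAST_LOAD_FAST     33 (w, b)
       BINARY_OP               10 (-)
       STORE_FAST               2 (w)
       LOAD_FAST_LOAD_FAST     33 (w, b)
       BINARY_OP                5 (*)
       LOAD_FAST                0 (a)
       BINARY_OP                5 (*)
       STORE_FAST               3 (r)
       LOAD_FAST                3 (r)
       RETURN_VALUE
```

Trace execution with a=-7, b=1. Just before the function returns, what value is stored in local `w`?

15

LOAD_FAST_LOAD_FAST b,b → push 1,1. Stack: [1, 1]
BINARY_OP * → 1 * 1 = 1. Stack: [1]
LOAD_CONST → push 4. Stack: [1, 4]
BINARY_OP << → 1 << 4 = 16. Stack: [16]
STORE_FAST w → w=16. Stack: []
LOAD_FAST_LOAD_FAST w,b → push 16,1. Stack: [16, 1]
BINARY_OP - → 16 - 1 = 15. Stack: [15]
STORE_FAST w → w=15. Stack: []
LOAD_FAST_LOAD_FAST w,b → push 15,1. Stack: [15, 1]
BINARY_OP * → 15 * 1 = 15. Stack: [15]
LOAD_FAST a → push -7. Stack: [15, -7]
BINARY_OP * → 15 * -7 = -105. Stack: [-105]
STORE_FAST r → r=-105. Stack: []
LOAD_FAST r → push -105. Stack: [-105]
RETURN_VALUE → return -105.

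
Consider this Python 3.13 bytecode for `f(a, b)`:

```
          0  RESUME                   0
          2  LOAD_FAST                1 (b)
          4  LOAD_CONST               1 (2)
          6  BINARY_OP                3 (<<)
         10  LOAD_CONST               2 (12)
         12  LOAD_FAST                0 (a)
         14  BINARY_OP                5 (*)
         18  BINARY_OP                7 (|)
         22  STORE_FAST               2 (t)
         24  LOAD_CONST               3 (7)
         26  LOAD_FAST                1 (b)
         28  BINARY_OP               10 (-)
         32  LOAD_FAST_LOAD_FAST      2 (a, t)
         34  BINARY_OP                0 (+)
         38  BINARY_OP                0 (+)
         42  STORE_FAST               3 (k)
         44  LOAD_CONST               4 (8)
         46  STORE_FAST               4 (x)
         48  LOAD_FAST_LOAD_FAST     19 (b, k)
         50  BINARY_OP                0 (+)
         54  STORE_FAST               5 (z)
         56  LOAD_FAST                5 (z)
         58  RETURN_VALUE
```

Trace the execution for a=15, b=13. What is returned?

LOAD_FAST b → push 13. Stack: [13]
LOAD_CONST → push 2. Stack: [13, 2]
BINARY_OP << → 13 << 2 = 52. Stack: [52]
LOAD_CONST → push 12. Stack: [52, 12]
LOAD_FAST a → push 15. Stack: [52, 12, 15]
BINARY_OP * → 12 * 15 = 180. Stack: [52, 180]
BINARY_OP | → 52 | 180 = 180. Stack: [180]
STORE_FAST t → t=180. Stack: []
LOAD_CONST → push 7. Stack: [7]
LOAD_FAST b → push 13. Stack: [7, 13]
BINARY_OP - → 7 - 13 = -6. Stack: [-6]
LOAD_FAST_LOAD_FAST a,t → push 15,180. Stack: [-6, 15, 180]
BINARY_OP + → 15 + 180 = 195. Stack: [-6, 195]
BINARY_OP + → -6 + 195 = 189. Stack: [189]
STORE_FAST k → k=189. Stack: []
LOAD_CONST → push 8. Stack: [8]
STORE_FAST x → x=8. Stack: []
LOAD_FAST_LOAD_FAST b,k → push 13,189. Stack: [13, 189]
BINARY_OP + → 13 + 189 = 202. Stack: [202]
STORE_FAST z → z=202. Stack: []
LOAD_FAST z → push 202. Stack: [202]
RETURN_VALUE → return 202.

202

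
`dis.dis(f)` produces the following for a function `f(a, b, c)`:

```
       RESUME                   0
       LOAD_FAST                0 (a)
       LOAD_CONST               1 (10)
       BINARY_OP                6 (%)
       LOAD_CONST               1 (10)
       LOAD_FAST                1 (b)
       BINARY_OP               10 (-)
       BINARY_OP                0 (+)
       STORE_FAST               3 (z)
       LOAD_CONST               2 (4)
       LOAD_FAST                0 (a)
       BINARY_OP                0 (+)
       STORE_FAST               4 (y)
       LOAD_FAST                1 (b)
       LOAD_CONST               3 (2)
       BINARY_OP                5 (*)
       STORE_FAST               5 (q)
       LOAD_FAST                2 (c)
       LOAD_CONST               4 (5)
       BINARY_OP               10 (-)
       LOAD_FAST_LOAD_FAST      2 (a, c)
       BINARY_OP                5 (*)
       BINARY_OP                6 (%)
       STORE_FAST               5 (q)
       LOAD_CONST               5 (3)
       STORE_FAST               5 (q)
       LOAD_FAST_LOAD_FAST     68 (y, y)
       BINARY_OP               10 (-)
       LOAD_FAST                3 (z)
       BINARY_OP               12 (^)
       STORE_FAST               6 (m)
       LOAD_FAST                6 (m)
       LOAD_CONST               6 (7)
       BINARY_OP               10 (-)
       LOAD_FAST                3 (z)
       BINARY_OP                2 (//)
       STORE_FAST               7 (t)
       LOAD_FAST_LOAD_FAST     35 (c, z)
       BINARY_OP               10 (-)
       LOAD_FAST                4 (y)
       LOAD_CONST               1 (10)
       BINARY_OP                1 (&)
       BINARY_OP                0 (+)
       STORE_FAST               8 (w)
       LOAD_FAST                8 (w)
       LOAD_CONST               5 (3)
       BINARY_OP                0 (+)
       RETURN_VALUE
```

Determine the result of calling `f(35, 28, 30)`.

LOAD_FAST a → push 35. Stack: [35]
LOAD_CONST → push 10. Stack: [35, 10]
BINARY_OP % → 35 % 10 = 5. Stack: [5]
LOAD_CONST → push 10. Stack: [5, 10]
LOAD_FAST b → push 28. Stack: [5, 10, 28]
BINARY_OP - → 10 - 28 = -18. Stack: [5, -18]
BINARY_OP + → 5 + -18 = -13. Stack: [-13]
STORE_FAST z → z=-13. Stack: []
LOAD_CONST → push 4. Stack: [4]
LOAD_FAST a → push 35. Stack: [4, 35]
BINARY_OP + → 4 + 35 = 39. Stack: [39]
STORE_FAST y → y=39. Stack: []
LOAD_FAST b → push 28. Stack: [28]
LOAD_CONST → push 2. Stack: [28, 2]
BINARY_OP * → 28 * 2 = 56. Stack: [56]
STORE_FAST q → q=56. Stack: []
LOAD_FAST c → push 30. Stack: [30]
LOAD_CONST → push 5. Stack: [30, 5]
BINARY_OP - → 30 - 5 = 25. Stack: [25]
LOAD_FAST_LOAD_FAST a,c → push 35,30. Stack: [25, 35, 30]
BINARY_OP * → 35 * 30 = 1050. Stack: [25, 1050]
BINARY_OP % → 25 % 1050 = 25. Stack: [25]
STORE_FAST q → q=25. Stack: []
LOAD_CONST → push 3. Stack: [3]
STORE_FAST q → q=3. Stack: []
LOAD_FAST_LOAD_FAST y,y → push 39,39. Stack: [39, 39]
BINARY_OP - → 39 - 39 = 0. Stack: [0]
LOAD_FAST z → push -13. Stack: [0, -13]
BINARY_OP ^ → 0 ^ -13 = -13. Stack: [-13]
STORE_FAST m → m=-13. Stack: []
LOAD_FAST m → push -13. Stack: [-13]
LOAD_CONST → push 7. Stack: [-13, 7]
BINARY_OP - → -13 - 7 = -20. Stack: [-20]
LOAD_FAST z → push -13. Stack: [-20, -13]
BINARY_OP // → -20 // -13 = 1. Stack: [1]
STORE_FAST t → t=1. Stack: []
LOAD_FAST_LOAD_FAST c,z → push 30,-13. Stack: [30, -13]
BINARY_OP - → 30 - -13 = 43. Stack: [43]
LOAD_FAST y → push 39. Stack: [43, 39]
LOAD_CONST → push 10. Stack: [43, 39, 10]
BINARY_OP & → 39 & 10 = 2. Stack: [43, 2]
BINARY_OP + → 43 + 2 = 45. Stack: [45]
STORE_FAST w → w=45. Stack: []
LOAD_FAST w → push 45. Stack: [45]
LOAD_CONST → push 3. Stack: [45, 3]
BINARY_OP + → 45 + 3 = 48. Stack: [48]
RETURN_VALUE → return 48.

48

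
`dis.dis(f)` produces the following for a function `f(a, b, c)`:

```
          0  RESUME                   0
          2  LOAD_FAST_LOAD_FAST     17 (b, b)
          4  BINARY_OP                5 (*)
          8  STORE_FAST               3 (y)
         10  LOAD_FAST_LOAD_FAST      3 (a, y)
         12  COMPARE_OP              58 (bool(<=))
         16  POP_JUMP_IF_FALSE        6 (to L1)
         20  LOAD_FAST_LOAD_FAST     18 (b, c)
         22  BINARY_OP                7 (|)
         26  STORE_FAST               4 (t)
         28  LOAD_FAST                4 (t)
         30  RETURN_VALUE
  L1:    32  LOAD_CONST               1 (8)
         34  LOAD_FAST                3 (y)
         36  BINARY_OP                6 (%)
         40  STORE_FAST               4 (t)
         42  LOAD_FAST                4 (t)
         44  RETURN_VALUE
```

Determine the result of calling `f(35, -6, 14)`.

-2

LOAD_FAST_LOAD_FAST b,b → push -6,-6. Stack: [-6, -6]
BINARY_OP * → -6 * -6 = 36. Stack: [36]
STORE_FAST y → y=36. Stack: []
LOAD_FAST_LOAD_FAST a,y → push 35,36. Stack: [35, 36]
COMPARE_OP bool(<=) → 35 vs 36 = True. Stack: [True]
POP_JUMP_IF_FALSE → pop True; no jump. Stack: []
LOAD_FAST_LOAD_FAST b,c → push -6,14. Stack: [-6, 14]
BINARY_OP | → -6 | 14 = -2. Stack: [-2]
STORE_FAST t → t=-2. Stack: []
LOAD_FAST t → push -2. Stack: [-2]
RETURN_VALUE → return -2.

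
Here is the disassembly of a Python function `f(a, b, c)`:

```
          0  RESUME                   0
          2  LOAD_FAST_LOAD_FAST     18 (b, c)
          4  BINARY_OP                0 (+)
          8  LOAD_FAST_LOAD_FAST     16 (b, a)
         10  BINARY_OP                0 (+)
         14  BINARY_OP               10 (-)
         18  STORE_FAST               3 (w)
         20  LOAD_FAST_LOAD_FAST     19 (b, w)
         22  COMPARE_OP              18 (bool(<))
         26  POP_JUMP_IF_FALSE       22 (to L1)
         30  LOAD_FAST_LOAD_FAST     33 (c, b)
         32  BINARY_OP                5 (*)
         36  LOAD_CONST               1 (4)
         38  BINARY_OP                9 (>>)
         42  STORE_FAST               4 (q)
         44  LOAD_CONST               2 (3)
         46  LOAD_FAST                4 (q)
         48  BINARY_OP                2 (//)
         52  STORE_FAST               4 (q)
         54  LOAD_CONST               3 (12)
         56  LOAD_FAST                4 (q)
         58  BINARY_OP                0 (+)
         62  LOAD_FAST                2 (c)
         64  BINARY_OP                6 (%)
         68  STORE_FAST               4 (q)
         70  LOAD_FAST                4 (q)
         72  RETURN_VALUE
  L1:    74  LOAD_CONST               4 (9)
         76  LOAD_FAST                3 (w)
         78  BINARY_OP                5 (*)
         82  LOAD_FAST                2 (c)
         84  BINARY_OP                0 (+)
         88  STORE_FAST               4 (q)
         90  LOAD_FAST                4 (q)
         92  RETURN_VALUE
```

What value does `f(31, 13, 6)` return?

-219

LOAD_FAST_LOAD_FAST b,c → push 13,6. Stack: [13, 6]
BINARY_OP + → 13 + 6 = 19. Stack: [19]
LOAD_FAST_LOAD_FAST b,a → push 13,31. Stack: [19, 13, 31]
BINARY_OP + → 13 + 31 = 44. Stack: [19, 44]
BINARY_OP - → 19 - 44 = -25. Stack: [-25]
STORE_FAST w → w=-25. Stack: []
LOAD_FAST_LOAD_FAST b,w → push 13,-25. Stack: [13, -25]
COMPARE_OP bool(<) → 13 vs -25 = False. Stack: [False]
POP_JUMP_IF_FALSE → pop False; jump. Stack: []
LOAD_CONST → push 9. Stack: [9]
LOAD_FAST w → push -25. Stack: [9, -25]
BINARY_OP * → 9 * -25 = -225. Stack: [-225]
LOAD_FAST c → push 6. Stack: [-225, 6]
BINARY_OP + → -225 + 6 = -219. Stack: [-219]
STORE_FAST q → q=-219. Stack: []
LOAD_FAST q → push -219. Stack: [-219]
RETURN_VALUE → return -219.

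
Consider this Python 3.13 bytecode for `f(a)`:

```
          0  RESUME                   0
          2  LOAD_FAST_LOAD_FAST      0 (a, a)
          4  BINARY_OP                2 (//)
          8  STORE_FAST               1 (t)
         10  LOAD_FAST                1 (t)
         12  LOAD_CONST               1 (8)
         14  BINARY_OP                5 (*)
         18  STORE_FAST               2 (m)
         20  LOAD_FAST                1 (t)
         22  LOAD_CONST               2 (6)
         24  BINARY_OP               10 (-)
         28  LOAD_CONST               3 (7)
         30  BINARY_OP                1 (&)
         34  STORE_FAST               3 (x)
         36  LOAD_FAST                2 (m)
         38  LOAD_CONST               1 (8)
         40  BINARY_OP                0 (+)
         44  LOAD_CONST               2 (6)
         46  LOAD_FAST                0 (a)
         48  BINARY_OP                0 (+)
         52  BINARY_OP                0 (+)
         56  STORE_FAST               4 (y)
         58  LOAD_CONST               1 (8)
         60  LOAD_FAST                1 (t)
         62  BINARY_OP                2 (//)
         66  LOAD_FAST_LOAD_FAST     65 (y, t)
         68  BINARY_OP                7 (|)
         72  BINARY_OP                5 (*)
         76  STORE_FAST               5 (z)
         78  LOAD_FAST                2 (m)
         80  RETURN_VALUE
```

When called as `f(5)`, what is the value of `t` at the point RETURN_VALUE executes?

1

LOAD_FAST_LOAD_FAST a,a → push 5,5. Stack: [5, 5]
BINARY_OP // → 5 // 5 = 1. Stack: [1]
STORE_FAST t → t=1. Stack: []
LOAD_FAST t → push 1. Stack: [1]
LOAD_CONST → push 8. Stack: [1, 8]
BINARY_OP * → 1 * 8 = 8. Stack: [8]
STORE_FAST m → m=8. Stack: []
LOAD_FAST t → push 1. Stack: [1]
LOAD_CONST → push 6. Stack: [1, 6]
BINARY_OP - → 1 - 6 = -5. Stack: [-5]
LOAD_CONST → push 7. Stack: [-5, 7]
BINARY_OP & → -5 & 7 = 3. Stack: [3]
STORE_FAST x → x=3. Stack: []
LOAD_FAST m → push 8. Stack: [8]
LOAD_CONST → push 8. Stack: [8, 8]
BINARY_OP + → 8 + 8 = 16. Stack: [16]
LOAD_CONST → push 6. Stack: [16, 6]
LOAD_FAST a → push 5. Stack: [16, 6, 5]
BINARY_OP + → 6 + 5 = 11. Stack: [16, 11]
BINARY_OP + → 16 + 11 = 27. Stack: [27]
STORE_FAST y → y=27. Stack: []
LOAD_CONST → push 8. Stack: [8]
LOAD_FAST t → push 1. Stack: [8, 1]
BINARY_OP // → 8 // 1 = 8. Stack: [8]
LOAD_FAST_LOAD_FAST y,t → push 27,1. Stack: [8, 27, 1]
BINARY_OP | → 27 | 1 = 27. Stack: [8, 27]
BINARY_OP * → 8 * 27 = 216. Stack: [216]
STORE_FAST z → z=216. Stack: []
LOAD_FAST m → push 8. Stack: [8]
RETURN_VALUE → return 8.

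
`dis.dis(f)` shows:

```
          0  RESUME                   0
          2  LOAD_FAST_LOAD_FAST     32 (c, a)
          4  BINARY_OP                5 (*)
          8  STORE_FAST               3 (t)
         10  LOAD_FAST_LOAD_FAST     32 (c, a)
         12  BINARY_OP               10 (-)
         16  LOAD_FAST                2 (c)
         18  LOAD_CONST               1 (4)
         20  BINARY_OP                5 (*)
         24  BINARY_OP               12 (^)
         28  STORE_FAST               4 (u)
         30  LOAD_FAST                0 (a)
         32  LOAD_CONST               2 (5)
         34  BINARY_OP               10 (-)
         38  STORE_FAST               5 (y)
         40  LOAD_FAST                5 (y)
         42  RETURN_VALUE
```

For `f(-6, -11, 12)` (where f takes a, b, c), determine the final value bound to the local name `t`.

-72

LOAD_FAST_LOAD_FAST c,a → push 12,-6. Stack: [12, -6]
BINARY_OP * → 12 * -6 = -72. Stack: [-72]
STORE_FAST t → t=-72. Stack: []
LOAD_FAST_LOAD_FAST c,a → push 12,-6. Stack: [12, -6]
BINARY_OP - → 12 - -6 = 18. Stack: [18]
LOAD_FAST c → push 12. Stack: [18, 12]
LOAD_CONST → push 4. Stack: [18, 12, 4]
BINARY_OP * → 12 * 4 = 48. Stack: [18, 48]
BINARY_OP ^ → 18 ^ 48 = 34. Stack: [34]
STORE_FAST u → u=34. Stack: []
LOAD_FAST a → push -6. Stack: [-6]
LOAD_CONST → push 5. Stack: [-6, 5]
BINARY_OP - → -6 - 5 = -11. Stack: [-11]
STORE_FAST y → y=-11. Stack: []
LOAD_FAST y → push -11. Stack: [-11]
RETURN_VALUE → return -11.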